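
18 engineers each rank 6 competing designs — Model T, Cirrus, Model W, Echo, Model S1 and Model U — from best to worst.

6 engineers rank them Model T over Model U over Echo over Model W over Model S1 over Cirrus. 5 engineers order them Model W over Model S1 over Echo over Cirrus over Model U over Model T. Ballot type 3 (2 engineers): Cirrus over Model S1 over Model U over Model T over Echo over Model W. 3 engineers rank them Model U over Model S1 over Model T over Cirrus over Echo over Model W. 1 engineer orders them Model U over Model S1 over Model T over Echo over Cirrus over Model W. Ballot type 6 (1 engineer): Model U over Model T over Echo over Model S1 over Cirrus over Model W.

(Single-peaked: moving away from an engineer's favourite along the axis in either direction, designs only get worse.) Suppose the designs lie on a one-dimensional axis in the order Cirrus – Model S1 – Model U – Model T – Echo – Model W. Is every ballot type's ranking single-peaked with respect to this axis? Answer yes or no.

Axis positions: Cirrus=1, Model S1=2, Model U=3, Model T=4, Echo=5, Model W=6.
Ballot type 1 (peak Model T at position 4): ranking walks positions 4-3-5-6-2-1, expanding outward from the peak — single-peaked.
Ballot type 2: ranking walks positions 6-2-5-1-3-4; Model S1 is ranked above Echo even though Echo lies between Model S1 and the peak Model W on the axis — preferences dip and rise again. Not single-peaked.
Ballot type 3 (peak Cirrus at position 1): ranking walks positions 1-2-3-4-5-6, expanding outward from the peak — single-peaked.
Ballot type 4 (peak Model U at position 3): ranking walks positions 3-2-4-1-5-6, expanding outward from the peak — single-peaked.
Ballot type 5 (peak Model U at position 3): ranking walks positions 3-2-4-5-1-6, expanding outward from the peak — single-peaked.
Ballot type 6 (peak Model U at position 3): ranking walks positions 3-4-5-2-1-6, expanding outward from the peak — single-peaked.
Ballot type 2 violates single-peakedness, so the profile is not single-peaked on this axis.

no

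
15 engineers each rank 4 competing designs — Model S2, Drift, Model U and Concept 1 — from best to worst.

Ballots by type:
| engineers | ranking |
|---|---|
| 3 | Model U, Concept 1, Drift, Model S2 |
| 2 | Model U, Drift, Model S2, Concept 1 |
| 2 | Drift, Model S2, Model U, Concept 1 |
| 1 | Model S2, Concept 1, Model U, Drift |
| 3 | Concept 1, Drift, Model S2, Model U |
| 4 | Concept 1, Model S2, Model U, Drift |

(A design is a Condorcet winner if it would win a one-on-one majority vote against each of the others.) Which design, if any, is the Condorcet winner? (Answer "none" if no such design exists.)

Pairwise majorities:
Model S2 vs Drift: Model S2 is ranked higher on 1+4 = 5 ballots, Drift on 10. Drift wins 10–5.
Model S2 vs Model U: Model S2 preferred on 2+1+3+4 = 10 ballots; Model S2 wins 10–5.
Model S2 vs Concept 1: 5 to 10, Concept 1.
Drift vs Model U: 2+3 = 5 for Drift, 10 for Model U — Model U by 10–5.
Drift vs Concept 1: Drift preferred on 2+2 = 4 ballots; Concept 1 wins 11–4.
Model U vs Concept 1: Model U preferred on 3+2+2 = 7 ballots; Concept 1 wins 8–7.
Only Concept 1 has no losses; Concept 1 is the Condorcet winner.

Concept 1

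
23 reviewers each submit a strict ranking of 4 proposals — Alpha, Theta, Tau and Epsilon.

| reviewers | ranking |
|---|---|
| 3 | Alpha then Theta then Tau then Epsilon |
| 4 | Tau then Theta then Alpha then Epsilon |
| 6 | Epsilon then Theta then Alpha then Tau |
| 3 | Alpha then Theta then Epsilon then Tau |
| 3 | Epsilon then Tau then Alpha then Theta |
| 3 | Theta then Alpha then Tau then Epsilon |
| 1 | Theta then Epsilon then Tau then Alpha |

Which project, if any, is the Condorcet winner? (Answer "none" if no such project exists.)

Theta

Head-to-head results (23 reviewers):
Alpha vs Theta: Theta, 14–9.
Alpha vs Tau: Alpha, 15–8.
Alpha vs Epsilon: Alpha, 13–10.
Theta vs Tau: Theta, 16–7.
Theta vs Epsilon: Theta, 14–9.
Tau vs Epsilon: Epsilon, 13–10.
Only Theta has no losses; Theta is the Condorcet winner.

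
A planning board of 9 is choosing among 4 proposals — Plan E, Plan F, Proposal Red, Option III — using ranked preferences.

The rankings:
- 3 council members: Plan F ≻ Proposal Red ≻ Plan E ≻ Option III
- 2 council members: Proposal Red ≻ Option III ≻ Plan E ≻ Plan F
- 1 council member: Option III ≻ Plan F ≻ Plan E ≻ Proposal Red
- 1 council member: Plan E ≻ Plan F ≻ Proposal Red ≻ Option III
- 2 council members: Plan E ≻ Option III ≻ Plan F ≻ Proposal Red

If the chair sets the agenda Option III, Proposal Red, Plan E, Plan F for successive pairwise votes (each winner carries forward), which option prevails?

Round 1: Option III vs Proposal Red — 3–6, Proposal Red advances.
Round 2: Proposal Red vs Plan E — 5–4, Proposal Red advances.
Round 3: Proposal Red vs Plan F — 2–7, Plan F advances.
The agenda winner is Plan F.

Plan F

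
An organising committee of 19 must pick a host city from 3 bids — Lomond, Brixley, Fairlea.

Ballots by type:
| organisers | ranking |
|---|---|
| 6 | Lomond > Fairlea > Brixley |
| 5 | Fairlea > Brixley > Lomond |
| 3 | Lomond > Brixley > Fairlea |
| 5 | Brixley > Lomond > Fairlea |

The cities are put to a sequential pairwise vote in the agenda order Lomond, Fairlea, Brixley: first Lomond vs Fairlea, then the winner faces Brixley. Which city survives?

Brixley

Round 1: Lomond vs Fairlea — 14–5, Lomond advances.
Round 2: Lomond vs Brixley — 9–10, Brixley advances.
The agenda winner is Brixley.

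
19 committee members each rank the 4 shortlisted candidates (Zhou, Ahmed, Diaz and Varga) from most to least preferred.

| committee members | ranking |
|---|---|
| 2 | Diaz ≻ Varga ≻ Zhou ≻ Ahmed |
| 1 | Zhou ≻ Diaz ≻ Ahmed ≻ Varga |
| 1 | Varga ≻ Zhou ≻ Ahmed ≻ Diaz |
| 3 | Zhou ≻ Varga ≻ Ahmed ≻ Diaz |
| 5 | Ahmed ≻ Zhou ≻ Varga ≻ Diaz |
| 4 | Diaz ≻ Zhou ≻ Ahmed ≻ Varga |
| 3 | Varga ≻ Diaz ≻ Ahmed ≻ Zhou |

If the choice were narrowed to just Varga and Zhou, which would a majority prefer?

Zhou

Ballots ranking Varga above Zhou: 2 + 1 + 3 = 6.
Ballots ranking Zhou above Varga: 19 − 6 = 13.
Zhou wins the head-to-head 13–6.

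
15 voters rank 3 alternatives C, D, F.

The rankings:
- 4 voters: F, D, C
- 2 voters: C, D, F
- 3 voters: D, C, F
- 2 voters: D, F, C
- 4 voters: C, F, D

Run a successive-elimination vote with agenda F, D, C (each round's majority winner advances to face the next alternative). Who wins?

Round 1: F vs D — 8–7, F advances.
Round 2: F vs C — 6–9, C advances.
The agenda winner is C.

C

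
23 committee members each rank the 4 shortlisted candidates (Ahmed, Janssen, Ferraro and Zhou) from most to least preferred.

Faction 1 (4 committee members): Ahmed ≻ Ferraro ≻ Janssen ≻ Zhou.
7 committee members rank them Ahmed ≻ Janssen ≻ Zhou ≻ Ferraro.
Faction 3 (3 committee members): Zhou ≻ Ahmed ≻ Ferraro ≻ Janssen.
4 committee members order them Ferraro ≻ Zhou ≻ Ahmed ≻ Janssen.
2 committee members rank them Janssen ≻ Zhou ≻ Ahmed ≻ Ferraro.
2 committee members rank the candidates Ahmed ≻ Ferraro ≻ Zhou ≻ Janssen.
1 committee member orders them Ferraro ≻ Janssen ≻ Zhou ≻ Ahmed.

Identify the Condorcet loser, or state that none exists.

Head-to-head results (23 committee members):
Ahmed vs Janssen: Ahmed wins 20–3.
Ahmed vs Ferraro: Ahmed preferred on 4+7+3+2+2 = 18 ballots; Ahmed wins 18–5.
Ahmed vs Zhou: Ahmed preferred on 4+7+2 = 13 ballots; Ahmed wins 13–10.
Janssen vs Ferraro: Ferraro wins 14–9.
Janssen vs Zhou: Janssen preferred on 4+7+2+1 = 14 ballots; Janssen wins 14–9.
Ferraro vs Zhou: 11 to 12, Zhou.
Each candidate has at least one pairwise win (Ahmed beats Janssen; Janssen beats Zhou; Ferraro beats Janssen; Zhou beats Ferraro) — no Condorcet loser.

none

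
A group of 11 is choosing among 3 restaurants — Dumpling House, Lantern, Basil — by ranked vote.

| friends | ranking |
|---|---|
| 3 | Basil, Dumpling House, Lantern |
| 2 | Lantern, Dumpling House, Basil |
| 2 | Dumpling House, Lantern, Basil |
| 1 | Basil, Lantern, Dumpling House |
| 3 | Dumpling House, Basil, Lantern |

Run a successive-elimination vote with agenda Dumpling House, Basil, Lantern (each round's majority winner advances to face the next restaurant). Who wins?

Dumpling House

Round 1: Dumpling House vs Basil — 7–4, Dumpling House advances.
Round 2: Dumpling House vs Lantern — 8–3, Dumpling House advances.
The agenda winner is Dumpling House.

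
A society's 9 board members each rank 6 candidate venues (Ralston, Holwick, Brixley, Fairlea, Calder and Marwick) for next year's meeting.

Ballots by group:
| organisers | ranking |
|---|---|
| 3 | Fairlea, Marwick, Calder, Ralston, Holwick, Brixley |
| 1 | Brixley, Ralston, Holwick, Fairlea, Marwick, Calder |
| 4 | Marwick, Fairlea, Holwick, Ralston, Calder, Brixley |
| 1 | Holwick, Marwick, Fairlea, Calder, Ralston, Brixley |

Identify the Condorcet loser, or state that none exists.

Brixley

Pairwise majorities:
Ralston vs Holwick: Holwick, 5–4.
Ralston vs Brixley: Ralston is ranked higher on 3+4+1 = 8 ballots, Brixley on 1. Ralston wins 8–1.
Ralston vs Fairlea: Ralston preferred on 1 ballot; Fairlea wins 8–1.
Ralston vs Calder: Ralston wins 5–4.
Ralston–Marwick: Marwick 8–1.
Holwick vs Brixley: Holwick is ranked higher on 3+4+1 = 8 ballots, Brixley on 1. Holwick wins 8–1.
Holwick vs Fairlea: 1+1 = 2 for Holwick, 7 for Fairlea — Fairlea by 7–2.
Holwick vs Calder: Holwick, 6–3.
Holwick vs Marwick: 1+1 = 2 for Holwick, 7 for Marwick — Marwick by 7–2.
Brixley vs Fairlea: Brixley is ranked higher on 1 ballot, Fairlea on 8. Fairlea wins 8–1.
Brixley vs Calder: Calder wins 8–1.
Brixley vs Marwick: Brixley preferred on 1 ballot; Marwick wins 8–1.
Fairlea vs Calder: Fairlea wins 9–0.
Fairlea–Marwick: Marwick 5–4.
Calder–Marwick: Marwick 9–0.
Brixley loses to every other city — it is the Condorcet loser.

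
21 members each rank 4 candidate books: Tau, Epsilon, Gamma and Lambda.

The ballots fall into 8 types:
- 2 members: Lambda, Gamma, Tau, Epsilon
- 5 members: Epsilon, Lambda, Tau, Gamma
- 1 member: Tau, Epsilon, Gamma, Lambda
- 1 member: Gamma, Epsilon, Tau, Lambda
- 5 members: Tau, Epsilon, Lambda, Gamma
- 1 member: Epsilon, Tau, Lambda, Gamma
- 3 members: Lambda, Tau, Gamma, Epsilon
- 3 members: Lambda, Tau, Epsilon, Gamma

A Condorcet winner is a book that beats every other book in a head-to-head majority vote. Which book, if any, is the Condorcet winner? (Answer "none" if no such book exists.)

none

Head-to-head results (21 members):
Tau vs Epsilon: Tau, 14–7.
Tau vs Gamma: Tau, 18–3.
Tau–Lambda: Lambda 13–8.
Epsilon–Gamma: Epsilon 15–6.
Epsilon–Lambda: Epsilon 13–8.
Gamma vs Lambda: Lambda wins 19–2.
Every book loses at least once (Tau loses to Lambda; Epsilon loses to Tau; Gamma loses to Tau; Lambda loses to Epsilon). The majority relation contains the cycle Tau beats Epsilon beats Lambda beats Tau, so there is no Condorcet winner.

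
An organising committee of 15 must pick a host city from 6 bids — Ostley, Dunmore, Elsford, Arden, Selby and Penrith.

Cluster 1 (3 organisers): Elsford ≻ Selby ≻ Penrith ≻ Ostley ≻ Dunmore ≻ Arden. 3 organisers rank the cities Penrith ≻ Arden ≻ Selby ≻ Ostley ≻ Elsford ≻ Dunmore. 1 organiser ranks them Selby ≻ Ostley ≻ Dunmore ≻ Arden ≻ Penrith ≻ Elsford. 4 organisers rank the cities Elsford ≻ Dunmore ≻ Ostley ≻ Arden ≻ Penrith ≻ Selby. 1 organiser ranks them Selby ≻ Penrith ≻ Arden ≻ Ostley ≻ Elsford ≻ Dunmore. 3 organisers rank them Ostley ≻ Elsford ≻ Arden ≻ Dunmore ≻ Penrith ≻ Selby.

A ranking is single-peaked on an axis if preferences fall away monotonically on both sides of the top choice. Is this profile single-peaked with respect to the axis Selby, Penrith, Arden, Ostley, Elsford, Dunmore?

Axis positions: Selby=1, Penrith=2, Arden=3, Ostley=4, Elsford=5, Dunmore=6.
Cluster 1: ranking walks positions 5-1-2-4-6-3; Selby is ranked above Ostley even though Ostley lies between Selby and the peak Elsford on the axis — preferences dip and rise again. Not single-peaked.
Cluster 2 (peak Penrith at position 2): ranking walks positions 2-3-1-4-5-6, expanding outward from the peak — single-peaked.
Cluster 3: ranking walks positions 1-4-6-3-2-5; Ostley is ranked above Penrith even though Penrith lies between Ostley and the peak Selby on the axis — preferences dip and rise again. Not single-peaked.
Cluster 4 (peak Elsford at position 5): ranking walks positions 5-6-4-3-2-1, expanding outward from the peak — single-peaked.
Cluster 5 (peak Selby at position 1): ranking walks positions 1-2-3-4-5-6, expanding outward from the peak — single-peaked.
Cluster 6 (peak Ostley at position 4): ranking walks positions 4-5-3-6-2-1, expanding outward from the peak — single-peaked.
Cluster 1 violates single-peakedness, so the profile is not single-peaked on this axis.

no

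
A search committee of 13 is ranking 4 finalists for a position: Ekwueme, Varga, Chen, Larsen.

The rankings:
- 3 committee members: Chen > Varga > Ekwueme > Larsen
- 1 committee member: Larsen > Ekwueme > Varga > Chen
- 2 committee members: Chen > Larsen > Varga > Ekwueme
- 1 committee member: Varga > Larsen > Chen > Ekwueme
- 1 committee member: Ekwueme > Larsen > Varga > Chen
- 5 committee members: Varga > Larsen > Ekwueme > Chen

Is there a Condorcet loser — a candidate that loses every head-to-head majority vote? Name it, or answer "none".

Head-to-head results (13 committee members):
Ekwueme vs Varga: Ekwueme is ranked higher on 1+1 = 2 ballots, Varga on 11. Varga wins 11–2.
Ekwueme vs Chen: Ekwueme wins 7–6.
Ekwueme vs Larsen: Larsen, 9–4.
Varga vs Chen: Varga is ranked higher on 1+1+1+5 = 8 ballots, Chen on 5. Varga wins 8–5.
Varga vs Larsen: Varga, 9–4.
Chen vs Larsen: Chen preferred on 3+2 = 5 ballots; Larsen wins 8–5.
Only Chen has no wins; Chen is the Condorcet loser.

Chen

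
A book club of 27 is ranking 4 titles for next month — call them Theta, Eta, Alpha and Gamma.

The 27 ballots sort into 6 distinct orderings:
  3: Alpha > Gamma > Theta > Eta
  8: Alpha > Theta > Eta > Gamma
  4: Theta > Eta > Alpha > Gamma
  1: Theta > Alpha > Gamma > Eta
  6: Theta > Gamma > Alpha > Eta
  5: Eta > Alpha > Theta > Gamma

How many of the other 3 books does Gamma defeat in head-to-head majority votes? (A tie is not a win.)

0

Gamma against each rival (27 members):
Gamma–Theta: Theta 24–3.
Gamma–Eta: Eta 17–10.
Gamma vs Alpha: Gamma preferred on 6 ballots; Alpha wins 21–6.
Gamma beats no one; loses to Theta, Eta, Alpha — 0 pairwise wins.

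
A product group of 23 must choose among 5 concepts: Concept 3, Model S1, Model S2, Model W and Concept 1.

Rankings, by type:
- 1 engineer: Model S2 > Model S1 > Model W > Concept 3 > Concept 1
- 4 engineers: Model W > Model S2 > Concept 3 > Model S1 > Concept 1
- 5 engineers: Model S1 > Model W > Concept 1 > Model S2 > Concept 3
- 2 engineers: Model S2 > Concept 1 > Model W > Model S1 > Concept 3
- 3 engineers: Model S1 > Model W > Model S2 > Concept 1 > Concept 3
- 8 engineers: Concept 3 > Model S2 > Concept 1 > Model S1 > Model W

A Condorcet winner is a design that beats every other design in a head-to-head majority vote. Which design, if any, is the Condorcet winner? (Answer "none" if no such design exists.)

none

Head-to-head results (23 engineers):
Concept 3 vs Model S1: 12 to 11, Concept 3.
Concept 3 vs Model S2: Model S2, 15–8.
Concept 3 vs Model W: Model W wins 15–8.
Concept 3–Concept 1: Concept 3 13–10.
Model S1 vs Model S2: Model S2 wins 15–8.
Model S1 vs Model W: Model S1 preferred on 1+5+3+8 = 17 ballots; Model S1 wins 17–6.
Model S1 vs Concept 1: 1+4+5+3 = 13 for Model S1, 10 for Concept 1 — Model S1 by 13–10.
Model S2 vs Model W: Model W, 12–11.
Model S2 vs Concept 1: Model S2, 18–5.
Model W vs Concept 1: Model W wins 13–10.
Each design drops at least one matchup (Concept 3 loses to Model S2; Model S1 loses to Concept 3; Model S2 loses to Model W; Model W loses to Model S1; Concept 1 loses to Concept 3); the cycle Concept 3 beats Model S1 beats Model W beats Concept 3 rules out a Condorcet winner.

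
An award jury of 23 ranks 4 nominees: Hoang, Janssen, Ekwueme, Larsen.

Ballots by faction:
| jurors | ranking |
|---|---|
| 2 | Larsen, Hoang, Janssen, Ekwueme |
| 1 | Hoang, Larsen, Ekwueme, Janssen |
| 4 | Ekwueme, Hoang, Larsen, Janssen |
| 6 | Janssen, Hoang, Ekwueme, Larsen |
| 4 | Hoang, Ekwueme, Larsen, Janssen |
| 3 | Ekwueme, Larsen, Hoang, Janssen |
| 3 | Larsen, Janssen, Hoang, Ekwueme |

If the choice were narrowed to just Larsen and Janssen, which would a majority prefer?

Ballots ranking Larsen above Janssen: 2 + 1 + 4 + 4 + 3 + 3 = 17.
Ballots ranking Janssen above Larsen: 23 − 17 = 6.
Larsen wins the head-to-head 17–6.

Larsen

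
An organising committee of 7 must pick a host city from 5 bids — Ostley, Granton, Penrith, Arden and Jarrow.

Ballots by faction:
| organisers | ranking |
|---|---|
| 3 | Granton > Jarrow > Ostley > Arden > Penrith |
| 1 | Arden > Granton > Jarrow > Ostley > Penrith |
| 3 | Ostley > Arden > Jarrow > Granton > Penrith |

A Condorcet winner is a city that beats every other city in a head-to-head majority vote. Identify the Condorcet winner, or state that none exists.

none

Head-to-head results (7 organisers):
Ostley–Granton: Granton 4–3.
Ostley vs Penrith: Ostley wins 7–0.
Ostley vs Arden: Ostley is ranked higher on 3+3 = 6 ballots, Arden on 1. Ostley wins 6–1.
Ostley vs Jarrow: Ostley preferred on 3 ballots; Jarrow wins 4–3.
Granton vs Penrith: Granton preferred on 3+1+3 = 7 ballots; Granton wins 7–0.
Granton vs Arden: Arden wins 4–3.
Granton vs Jarrow: Granton preferred on 3+1 = 4 ballots; Granton wins 4–3.
Penrith vs Arden: Penrith is ranked higher on 0 ballots, Arden on 7. Arden wins 7–0.
Penrith vs Jarrow: 0 to 7, Jarrow.
Arden vs Jarrow: Arden is ranked higher on 1+3 = 4 ballots, Jarrow on 3. Arden wins 4–3.
No city is unbeaten: Ostley loses to Granton; Granton loses to Arden; Penrith loses to Ostley; Arden loses to Ostley; Jarrow loses to Granton. In particular Ostley → Arden → Granton → Ostley is a majority cycle — no Condorcet winner exists.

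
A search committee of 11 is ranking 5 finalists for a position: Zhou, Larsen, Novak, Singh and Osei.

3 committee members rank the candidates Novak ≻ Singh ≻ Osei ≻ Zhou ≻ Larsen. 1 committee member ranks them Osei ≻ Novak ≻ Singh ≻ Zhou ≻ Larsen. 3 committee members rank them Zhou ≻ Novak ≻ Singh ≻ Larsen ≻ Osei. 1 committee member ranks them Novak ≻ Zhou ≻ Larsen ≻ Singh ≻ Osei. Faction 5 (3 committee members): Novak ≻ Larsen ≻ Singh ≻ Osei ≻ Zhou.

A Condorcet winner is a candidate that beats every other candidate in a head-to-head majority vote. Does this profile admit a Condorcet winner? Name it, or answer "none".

Novak

Pairwise majorities:
Zhou–Larsen: Zhou 8–3.
Zhou vs Novak: Novak, 8–3.
Zhou–Singh: Singh 7–4.
Zhou vs Osei: Osei, 7–4.
Larsen–Novak: Novak 11–0.
Larsen vs Singh: Singh wins 7–4.
Larsen vs Osei: Larsen, 7–4.
Novak vs Singh: Novak wins 11–0.
Novak–Osei: Novak 10–1.
Singh vs Osei: Singh wins 10–1.
Novak wins every pairwise contest, so Novak is the Condorcet winner.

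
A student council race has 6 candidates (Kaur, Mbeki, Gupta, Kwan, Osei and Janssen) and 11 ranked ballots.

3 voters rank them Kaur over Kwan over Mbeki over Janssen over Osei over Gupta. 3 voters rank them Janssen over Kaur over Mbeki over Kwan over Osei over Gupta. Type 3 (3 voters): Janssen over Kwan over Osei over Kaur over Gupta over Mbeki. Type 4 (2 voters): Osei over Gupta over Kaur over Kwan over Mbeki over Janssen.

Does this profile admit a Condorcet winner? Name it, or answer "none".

Head-to-head results (11 voters):
Kaur vs Mbeki: Kaur wins 11–0.
Kaur vs Gupta: Kaur, 9–2.
Kaur vs Kwan: Kaur, 8–3.
Kaur–Osei: Kaur 6–5.
Kaur–Janssen: Janssen 6–5.
Mbeki vs Gupta: Mbeki wins 6–5.
Mbeki vs Kwan: Kwan, 8–3.
Mbeki vs Osei: Mbeki, 6–5.
Mbeki–Janssen: Janssen 6–5.
Gupta–Kwan: Kwan 9–2.
Gupta–Osei: Osei 11–0.
Gupta vs Janssen: Janssen, 9–2.
Kwan–Osei: Kwan 9–2.
Kwan vs Janssen: Janssen wins 6–5.
Osei vs Janssen: Janssen wins 9–2.
Janssen defeats every rival head-to-head and is the Condorcet winner.

Janssen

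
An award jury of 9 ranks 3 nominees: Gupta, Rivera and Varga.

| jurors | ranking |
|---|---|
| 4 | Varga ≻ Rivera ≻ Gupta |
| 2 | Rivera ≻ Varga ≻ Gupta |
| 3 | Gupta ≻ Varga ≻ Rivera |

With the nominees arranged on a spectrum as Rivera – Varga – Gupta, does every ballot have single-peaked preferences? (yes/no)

Axis positions: Rivera=1, Varga=2, Gupta=3.
Faction 1 (peak Varga at position 2): ranking walks positions 2-1-3, expanding outward from the peak — single-peaked.
Faction 2 (peak Rivera at position 1): ranking walks positions 1-2-3, expanding outward from the peak — single-peaked.
Faction 3 (peak Gupta at position 3): ranking walks positions 3-2-1, expanding outward from the peak — single-peaked.
Every ranking is single-peaked on this axis.

yes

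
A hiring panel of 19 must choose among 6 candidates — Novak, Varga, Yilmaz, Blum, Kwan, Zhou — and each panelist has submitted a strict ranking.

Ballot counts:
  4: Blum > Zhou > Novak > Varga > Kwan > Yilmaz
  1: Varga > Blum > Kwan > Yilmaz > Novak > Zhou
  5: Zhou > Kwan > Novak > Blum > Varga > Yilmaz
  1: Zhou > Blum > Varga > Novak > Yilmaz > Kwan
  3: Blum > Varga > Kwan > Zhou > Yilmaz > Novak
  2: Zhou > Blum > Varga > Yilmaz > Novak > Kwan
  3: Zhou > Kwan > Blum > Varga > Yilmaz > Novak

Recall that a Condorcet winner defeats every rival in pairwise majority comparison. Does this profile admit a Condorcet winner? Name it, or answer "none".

Pairwise majorities:
Novak vs Varga: 9 to 10, Varga.
Novak vs Yilmaz: Novak, 10–9.
Novak vs Blum: Novak preferred on 5 ballots; Blum wins 14–5.
Novak–Kwan: Kwan 12–7.
Novak vs Zhou: Zhou, 18–1.
Varga vs Yilmaz: Varga, 19–0.
Varga vs Blum: Blum, 18–1.
Varga vs Kwan: 11 to 8, Varga.
Varga vs Zhou: 4 to 15, Zhou.
Yilmaz vs Blum: 0 to 19, Blum.
Yilmaz vs Kwan: Kwan wins 16–3.
Yilmaz vs Zhou: Yilmaz preferred on 1 ballot; Zhou wins 18–1.
Blum–Kwan: Blum 11–8.
Blum vs Zhou: Zhou wins 11–8.
Kwan vs Zhou: 4 to 15, Zhou.
Zhou wins every pairwise contest, so Zhou is the Condorcet winner.

Zhou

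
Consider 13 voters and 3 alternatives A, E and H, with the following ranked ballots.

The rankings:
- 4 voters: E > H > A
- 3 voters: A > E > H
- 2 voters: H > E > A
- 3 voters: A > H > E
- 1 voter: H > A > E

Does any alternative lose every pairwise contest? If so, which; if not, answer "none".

Pairwise majorities:
A vs E: A is ranked higher on 3+3+1 = 7 ballots, E on 6. A wins 7–6.
A–H: H 7–6.
E vs H: 7 to 6, E.
Every alternative wins at least one matchup (A beats E; E beats H; H beats A), so there is no Condorcet loser.

none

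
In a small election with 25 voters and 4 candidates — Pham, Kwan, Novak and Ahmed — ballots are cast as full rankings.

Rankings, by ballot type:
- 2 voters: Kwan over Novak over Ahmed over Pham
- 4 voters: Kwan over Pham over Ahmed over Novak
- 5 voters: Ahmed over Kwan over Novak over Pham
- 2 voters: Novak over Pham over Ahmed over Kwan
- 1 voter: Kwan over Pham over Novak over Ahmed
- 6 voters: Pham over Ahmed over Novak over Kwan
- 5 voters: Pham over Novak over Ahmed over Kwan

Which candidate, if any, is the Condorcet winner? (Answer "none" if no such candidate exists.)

Check each pair by majority over 25 ballots:
Pham–Kwan: Pham 13–12.
Pham vs Novak: Pham wins 16–9.
Pham vs Ahmed: Pham wins 18–7.
Kwan vs Novak: Novak wins 13–12.
Kwan–Ahmed: Ahmed 18–7.
Novak vs Ahmed: Ahmed wins 15–10.
Only Pham has no losses; Pham is the Condorcet winner.

Pham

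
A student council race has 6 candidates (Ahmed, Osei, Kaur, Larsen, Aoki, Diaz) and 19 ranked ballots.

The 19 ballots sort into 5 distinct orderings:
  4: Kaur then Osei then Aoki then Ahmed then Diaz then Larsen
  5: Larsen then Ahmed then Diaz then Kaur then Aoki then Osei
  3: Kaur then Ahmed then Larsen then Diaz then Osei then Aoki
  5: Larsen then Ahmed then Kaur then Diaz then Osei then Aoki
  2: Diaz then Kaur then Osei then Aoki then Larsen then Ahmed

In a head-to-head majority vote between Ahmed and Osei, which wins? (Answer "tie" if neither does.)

Ballots ranking Ahmed above Osei: 5 + 3 + 5 = 13.
Ballots ranking Osei above Ahmed: 19 − 13 = 6.
Ahmed wins the head-to-head 13–6.

Ahmed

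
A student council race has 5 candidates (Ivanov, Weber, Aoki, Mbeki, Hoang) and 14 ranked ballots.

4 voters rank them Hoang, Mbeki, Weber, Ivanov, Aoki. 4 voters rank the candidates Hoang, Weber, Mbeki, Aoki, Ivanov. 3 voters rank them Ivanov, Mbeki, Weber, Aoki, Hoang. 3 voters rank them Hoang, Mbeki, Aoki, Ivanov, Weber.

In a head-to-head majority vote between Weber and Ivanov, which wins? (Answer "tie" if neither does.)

Ballots ranking Weber above Ivanov: 4 + 4 = 8.
Ballots ranking Ivanov above Weber: 14 − 8 = 6.
Weber wins the head-to-head 8–6.

Weber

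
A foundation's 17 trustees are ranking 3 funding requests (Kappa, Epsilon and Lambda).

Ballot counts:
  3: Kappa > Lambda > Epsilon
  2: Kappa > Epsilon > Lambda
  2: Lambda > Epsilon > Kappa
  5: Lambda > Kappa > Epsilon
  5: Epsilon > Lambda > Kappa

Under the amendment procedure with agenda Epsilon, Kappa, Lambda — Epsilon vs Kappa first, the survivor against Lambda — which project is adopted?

Round 1: Epsilon vs Kappa — 7–10, Kappa advances.
Round 2: Kappa vs Lambda — 5–12, Lambda advances.
The agenda winner is Lambda.

Lambda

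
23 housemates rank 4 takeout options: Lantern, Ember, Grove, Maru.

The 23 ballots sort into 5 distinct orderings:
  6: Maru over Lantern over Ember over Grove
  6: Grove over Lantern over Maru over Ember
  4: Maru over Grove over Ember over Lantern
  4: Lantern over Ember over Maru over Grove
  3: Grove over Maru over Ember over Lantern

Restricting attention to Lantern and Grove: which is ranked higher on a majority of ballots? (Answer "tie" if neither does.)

Grove

Ballots ranking Lantern above Grove: 6 + 4 = 10.
Ballots ranking Grove above Lantern: 23 − 10 = 13.
Grove wins the head-to-head 13–10.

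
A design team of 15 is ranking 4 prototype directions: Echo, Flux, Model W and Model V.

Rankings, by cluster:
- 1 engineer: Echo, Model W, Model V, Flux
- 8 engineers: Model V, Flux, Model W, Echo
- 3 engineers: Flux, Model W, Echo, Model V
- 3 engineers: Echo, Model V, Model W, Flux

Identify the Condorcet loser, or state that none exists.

Echo

Pairwise majorities:
Echo vs Flux: Flux, 11–4.
Echo–Model W: Model W 11–4.
Echo vs Model V: 7 to 8, Model V.
Flux–Model W: Flux 11–4.
Flux vs Model V: Flux preferred on 3 ballots; Model V wins 12–3.
Model W vs Model V: Model V, 11–4.
Only Echo has no wins; Echo is the Condorcet loser.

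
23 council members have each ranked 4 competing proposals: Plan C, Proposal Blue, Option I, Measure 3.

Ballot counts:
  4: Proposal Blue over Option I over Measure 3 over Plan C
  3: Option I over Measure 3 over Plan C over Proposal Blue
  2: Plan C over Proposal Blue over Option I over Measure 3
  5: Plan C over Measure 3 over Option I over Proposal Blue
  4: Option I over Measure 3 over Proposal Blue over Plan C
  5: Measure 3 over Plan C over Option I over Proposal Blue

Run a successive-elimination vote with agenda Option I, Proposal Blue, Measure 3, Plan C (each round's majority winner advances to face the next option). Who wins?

Plan C

Round 1: Option I vs Proposal Blue — 17–6, Option I advances.
Round 2: Option I vs Measure 3 — 13–10, Option I advances.
Round 3: Option I vs Plan C — 11–12, Plan C advances.
The agenda winner is Plan C.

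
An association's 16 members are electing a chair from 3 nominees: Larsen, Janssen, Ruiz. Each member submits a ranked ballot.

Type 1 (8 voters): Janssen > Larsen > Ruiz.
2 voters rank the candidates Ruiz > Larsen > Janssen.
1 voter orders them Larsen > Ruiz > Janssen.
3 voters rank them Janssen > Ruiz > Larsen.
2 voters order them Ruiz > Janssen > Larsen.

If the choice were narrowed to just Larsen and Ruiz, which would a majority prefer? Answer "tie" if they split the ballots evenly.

Ballots ranking Larsen above Ruiz: 8 + 1 = 9.
Ballots ranking Ruiz above Larsen: 16 − 9 = 7.
Larsen wins the head-to-head 9–7.

Larsen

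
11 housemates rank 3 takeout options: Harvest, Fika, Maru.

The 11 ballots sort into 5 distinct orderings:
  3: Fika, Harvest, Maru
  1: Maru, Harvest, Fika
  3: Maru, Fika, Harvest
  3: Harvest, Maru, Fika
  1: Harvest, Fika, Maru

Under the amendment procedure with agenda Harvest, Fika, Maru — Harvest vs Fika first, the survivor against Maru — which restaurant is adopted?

Maru

Round 1: Harvest vs Fika — 5–6, Fika advances.
Round 2: Fika vs Maru — 4–7, Maru advances.
Maru survives the agenda.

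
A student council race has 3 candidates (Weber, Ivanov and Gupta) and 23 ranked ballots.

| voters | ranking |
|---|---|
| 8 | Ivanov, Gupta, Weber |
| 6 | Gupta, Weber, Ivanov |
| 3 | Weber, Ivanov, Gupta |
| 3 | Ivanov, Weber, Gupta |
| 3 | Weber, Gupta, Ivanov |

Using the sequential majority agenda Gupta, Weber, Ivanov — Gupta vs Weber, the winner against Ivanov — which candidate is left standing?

Ivanov

Round 1: Gupta vs Weber — 14–9, Gupta advances.
Round 2: Gupta vs Ivanov — 9–14, Ivanov advances.
The agenda winner is Ivanov.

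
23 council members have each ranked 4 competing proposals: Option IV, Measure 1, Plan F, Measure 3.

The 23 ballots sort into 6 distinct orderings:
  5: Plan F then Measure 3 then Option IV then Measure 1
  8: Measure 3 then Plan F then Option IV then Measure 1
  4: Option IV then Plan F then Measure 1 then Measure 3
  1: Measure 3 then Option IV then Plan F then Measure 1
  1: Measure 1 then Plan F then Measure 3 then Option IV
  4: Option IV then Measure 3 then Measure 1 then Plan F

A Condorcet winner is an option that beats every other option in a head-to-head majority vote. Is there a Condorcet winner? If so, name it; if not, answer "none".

Measure 3

Pairwise majorities:
Option IV–Measure 1: Option IV 22–1.
Option IV vs Plan F: 9 to 14, Plan F.
Option IV vs Measure 3: Measure 3 wins 15–8.
Measure 1 vs Plan F: Measure 1 preferred on 1+4 = 5 ballots; Plan F wins 18–5.
Measure 1 vs Measure 3: Measure 3 wins 18–5.
Plan F–Measure 3: Measure 3 13–10.
Measure 3 wins every pairwise contest, so Measure 3 is the Condorcet winner.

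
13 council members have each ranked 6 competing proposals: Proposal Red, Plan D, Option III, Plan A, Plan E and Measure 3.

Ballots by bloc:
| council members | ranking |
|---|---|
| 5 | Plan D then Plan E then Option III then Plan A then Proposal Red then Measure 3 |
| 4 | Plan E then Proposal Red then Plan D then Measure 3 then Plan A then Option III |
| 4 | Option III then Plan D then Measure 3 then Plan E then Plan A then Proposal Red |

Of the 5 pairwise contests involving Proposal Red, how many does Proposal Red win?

1

Proposal Red against each rival (13 council members):
Proposal Red vs Plan D: Plan D, 9–4.
Proposal Red vs Option III: 4 to 9, Option III.
Proposal Red vs Plan A: 4 to 9, Plan A.
Proposal Red–Plan E: Plan E 13–0.
Proposal Red vs Measure 3: Proposal Red wins 9–4.
Proposal Red beats Measure 3; loses to Plan D, Option III, Plan A, Plan E — 1 pairwise win.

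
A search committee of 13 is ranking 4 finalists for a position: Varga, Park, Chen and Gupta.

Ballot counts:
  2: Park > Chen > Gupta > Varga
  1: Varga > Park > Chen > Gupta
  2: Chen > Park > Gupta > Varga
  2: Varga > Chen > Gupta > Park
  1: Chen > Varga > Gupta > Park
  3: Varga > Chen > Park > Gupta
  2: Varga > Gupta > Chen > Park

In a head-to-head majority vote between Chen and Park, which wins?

Ballots ranking Chen above Park: 2 + 2 + 1 + 3 + 2 = 10.
Ballots ranking Park above Chen: 13 − 10 = 3.
Chen wins the head-to-head 10–3.

Chen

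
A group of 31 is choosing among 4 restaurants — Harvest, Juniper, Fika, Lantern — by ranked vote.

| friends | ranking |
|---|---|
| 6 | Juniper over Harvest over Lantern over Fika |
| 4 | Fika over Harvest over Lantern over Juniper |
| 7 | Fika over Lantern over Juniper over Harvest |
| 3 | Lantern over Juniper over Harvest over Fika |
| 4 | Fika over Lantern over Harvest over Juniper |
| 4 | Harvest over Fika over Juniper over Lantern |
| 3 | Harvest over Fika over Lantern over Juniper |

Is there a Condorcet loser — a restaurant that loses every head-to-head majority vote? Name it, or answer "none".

none

Head-to-head results (31 friends):
Harvest vs Juniper: Juniper, 16–15.
Harvest vs Fika: Harvest is ranked higher on 6+3+4+3 = 16 ballots, Fika on 15. Harvest wins 16–15.
Harvest vs Lantern: 6+4+4+3 = 17 for Harvest, 14 for Lantern — Harvest by 17–14.
Juniper vs Fika: Fika, 22–9.
Juniper vs Lantern: Juniper preferred on 6+4 = 10 ballots; Lantern wins 21–10.
Fika vs Lantern: 22 to 9, Fika.
Each restaurant has at least one pairwise win (Harvest beats Fika; Juniper beats Harvest; Fika beats Juniper; Lantern beats Juniper) — no Condorcet loser.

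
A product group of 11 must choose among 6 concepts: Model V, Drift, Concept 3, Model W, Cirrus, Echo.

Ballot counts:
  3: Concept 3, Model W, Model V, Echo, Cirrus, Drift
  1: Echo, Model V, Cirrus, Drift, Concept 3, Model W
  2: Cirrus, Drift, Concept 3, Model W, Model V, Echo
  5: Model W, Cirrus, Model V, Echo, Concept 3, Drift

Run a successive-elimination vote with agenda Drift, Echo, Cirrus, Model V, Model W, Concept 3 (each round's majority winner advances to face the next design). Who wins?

Round 1: Drift vs Echo — 2–9, Echo advances.
Round 2: Echo vs Cirrus — 4–7, Cirrus advances.
Round 3: Cirrus vs Model V — 7–4, Cirrus advances.
Round 4: Cirrus vs Model W — 3–8, Model W advances.
Round 5: Model W vs Concept 3 — 5–6, Concept 3 advances.
Concept 3 survives the agenda.

Concept 3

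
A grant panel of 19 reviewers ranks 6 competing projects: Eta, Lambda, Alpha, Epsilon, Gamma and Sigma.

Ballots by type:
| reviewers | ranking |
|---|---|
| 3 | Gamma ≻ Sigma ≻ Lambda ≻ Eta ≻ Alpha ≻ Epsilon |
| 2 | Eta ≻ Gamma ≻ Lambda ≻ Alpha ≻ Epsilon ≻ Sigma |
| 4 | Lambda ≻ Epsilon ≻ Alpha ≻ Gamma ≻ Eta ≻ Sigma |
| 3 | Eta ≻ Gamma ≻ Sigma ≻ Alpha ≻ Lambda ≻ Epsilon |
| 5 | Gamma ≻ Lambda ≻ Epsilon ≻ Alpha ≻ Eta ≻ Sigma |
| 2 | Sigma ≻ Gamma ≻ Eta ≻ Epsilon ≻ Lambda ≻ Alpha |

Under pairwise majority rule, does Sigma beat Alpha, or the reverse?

Ballots ranking Sigma above Alpha: 3 + 3 + 2 = 8.
Ballots ranking Alpha above Sigma: 19 − 8 = 11.
Alpha wins the head-to-head 11–8.

Alpha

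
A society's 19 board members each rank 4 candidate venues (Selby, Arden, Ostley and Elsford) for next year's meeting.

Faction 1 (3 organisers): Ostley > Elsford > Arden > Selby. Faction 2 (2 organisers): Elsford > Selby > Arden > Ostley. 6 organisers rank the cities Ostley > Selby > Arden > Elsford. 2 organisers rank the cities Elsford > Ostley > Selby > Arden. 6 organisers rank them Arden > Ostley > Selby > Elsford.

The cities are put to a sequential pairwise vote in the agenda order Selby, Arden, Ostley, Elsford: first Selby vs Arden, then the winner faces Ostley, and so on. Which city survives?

Round 1: Selby vs Arden — 10–9, Selby advances.
Round 2: Selby vs Ostley — 2–17, Ostley advances.
Round 3: Ostley vs Elsford — 15–4, Ostley advances.
The agenda winner is Ostley.

Ostley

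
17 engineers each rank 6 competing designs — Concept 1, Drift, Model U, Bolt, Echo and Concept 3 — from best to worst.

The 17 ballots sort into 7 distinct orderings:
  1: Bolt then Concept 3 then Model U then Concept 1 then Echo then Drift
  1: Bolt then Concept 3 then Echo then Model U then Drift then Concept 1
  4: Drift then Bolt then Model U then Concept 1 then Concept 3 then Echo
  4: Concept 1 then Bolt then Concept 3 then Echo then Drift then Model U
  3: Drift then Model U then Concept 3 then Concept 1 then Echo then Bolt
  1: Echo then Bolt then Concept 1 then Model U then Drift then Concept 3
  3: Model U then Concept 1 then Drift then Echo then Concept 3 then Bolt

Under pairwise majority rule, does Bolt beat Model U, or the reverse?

Bolt

Ballots ranking Bolt above Model U: 1 + 1 + 4 + 4 + 1 = 11.
Ballots ranking Model U above Bolt: 17 − 11 = 6.
Bolt wins the head-to-head 11–6.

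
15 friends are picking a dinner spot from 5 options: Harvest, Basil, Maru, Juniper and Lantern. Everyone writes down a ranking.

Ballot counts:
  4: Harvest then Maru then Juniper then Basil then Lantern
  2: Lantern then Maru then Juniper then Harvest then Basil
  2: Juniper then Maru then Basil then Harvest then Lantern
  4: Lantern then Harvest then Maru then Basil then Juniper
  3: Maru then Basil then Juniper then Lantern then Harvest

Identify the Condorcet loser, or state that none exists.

none

Head-to-head results (15 friends):
Harvest vs Basil: Harvest wins 10–5.
Harvest vs Maru: 8 to 7, Harvest.
Harvest vs Juniper: Harvest, 8–7.
Harvest–Lantern: Lantern 9–6.
Basil–Maru: Maru 15–0.
Basil vs Juniper: Juniper wins 8–7.
Basil vs Lantern: 9 to 6, Basil.
Maru vs Juniper: Maru wins 13–2.
Maru–Lantern: Maru 9–6.
Juniper–Lantern: Juniper 9–6.
Each restaurant has at least one pairwise win (Harvest beats Basil; Basil beats Lantern; Maru beats Basil; Juniper beats Basil; Lantern beats Harvest) — no Condorcet loser.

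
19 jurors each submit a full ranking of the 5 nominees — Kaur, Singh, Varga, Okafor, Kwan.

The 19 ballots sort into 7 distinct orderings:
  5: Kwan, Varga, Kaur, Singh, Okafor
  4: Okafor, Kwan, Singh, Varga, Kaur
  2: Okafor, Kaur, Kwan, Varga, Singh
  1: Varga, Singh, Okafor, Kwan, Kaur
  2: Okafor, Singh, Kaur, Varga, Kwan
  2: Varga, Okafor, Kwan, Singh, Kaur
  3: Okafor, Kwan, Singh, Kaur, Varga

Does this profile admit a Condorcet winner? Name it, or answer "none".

Head-to-head results (19 jurors):
Kaur–Singh: Singh 12–7.
Kaur–Varga: Varga 12–7.
Kaur vs Okafor: Okafor, 14–5.
Kaur–Kwan: Kwan 15–4.
Singh vs Varga: Varga wins 10–9.
Singh vs Okafor: Okafor, 13–6.
Singh vs Kwan: Kwan, 16–3.
Varga–Okafor: Okafor 11–8.
Varga vs Kwan: Kwan wins 14–5.
Okafor vs Kwan: Okafor wins 14–5.
Only Okafor has no losses; Okafor is the Condorcet winner.

Okafor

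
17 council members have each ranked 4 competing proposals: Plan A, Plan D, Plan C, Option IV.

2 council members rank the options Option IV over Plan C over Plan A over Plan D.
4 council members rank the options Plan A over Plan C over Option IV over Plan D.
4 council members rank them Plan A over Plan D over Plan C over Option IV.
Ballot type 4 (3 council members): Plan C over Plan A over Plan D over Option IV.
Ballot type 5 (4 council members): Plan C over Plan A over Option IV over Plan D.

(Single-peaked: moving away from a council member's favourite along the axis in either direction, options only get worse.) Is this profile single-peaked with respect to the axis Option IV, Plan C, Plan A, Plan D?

yes

Axis positions: Option IV=1, Plan C=2, Plan A=3, Plan D=4.
Ballot type 1 (peak Option IV at position 1): ranking walks positions 1-2-3-4, expanding outward from the peak — single-peaked.
Ballot type 2 (peak Plan A at position 3): ranking walks positions 3-2-1-4, expanding outward from the peak — single-peaked.
Ballot type 3 (peak Plan A at position 3): ranking walks positions 3-4-2-1, expanding outward from the peak — single-peaked.
Ballot type 4 (peak Plan C at position 2): ranking walks positions 2-3-4-1, expanding outward from the peak — single-peaked.
Ballot type 5 (peak Plan C at position 2): ranking walks positions 2-3-1-4, expanding outward from the peak — single-peaked.
Every ranking is single-peaked on this axis.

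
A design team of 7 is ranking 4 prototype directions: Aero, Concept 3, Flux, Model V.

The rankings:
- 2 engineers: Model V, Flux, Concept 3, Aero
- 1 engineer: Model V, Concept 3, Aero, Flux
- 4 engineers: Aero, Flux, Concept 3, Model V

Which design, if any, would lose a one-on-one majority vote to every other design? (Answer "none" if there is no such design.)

Pairwise majorities:
Aero vs Concept 3: 4 to 3, Aero.
Aero vs Flux: Aero is ranked higher on 1+4 = 5 ballots, Flux on 2. Aero wins 5–2.
Aero vs Model V: Aero preferred on 4 ballots; Aero wins 4–3.
Concept 3 vs Flux: 1 for Concept 3, 6 for Flux — Flux by 6–1.
Concept 3 vs Model V: Concept 3, 4–3.
Flux vs Model V: Flux, 4–3.
Only Model V has no wins; Model V is the Condorcet loser.

Model V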